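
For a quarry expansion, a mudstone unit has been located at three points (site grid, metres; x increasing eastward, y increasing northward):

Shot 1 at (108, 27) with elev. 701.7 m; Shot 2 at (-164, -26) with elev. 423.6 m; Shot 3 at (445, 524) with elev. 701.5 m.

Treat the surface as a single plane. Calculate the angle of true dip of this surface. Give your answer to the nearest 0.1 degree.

Two edge vectors: Shot 1→Shot 2 = (-272, -53, -278.1), Shot 1→Shot 3 = (337, 497, -0.2).
Normal n = (Shot 1→Shot 2) × (Shot 1→Shot 3) = (138226.3, -93774.1, -117323).
So ∂z/∂x = −n_x/n_z = 1.17817 and ∂z/∂y = −n_y/n_z = −0.79928.
Gradient magnitude |∇z| = √(a² + b²) = √(1.38808 + 0.63885) = 1.42370.
True dip = arctan(1.42370) = 54.9°, dipping toward NW (azimuth ≈ 304°).

54.9°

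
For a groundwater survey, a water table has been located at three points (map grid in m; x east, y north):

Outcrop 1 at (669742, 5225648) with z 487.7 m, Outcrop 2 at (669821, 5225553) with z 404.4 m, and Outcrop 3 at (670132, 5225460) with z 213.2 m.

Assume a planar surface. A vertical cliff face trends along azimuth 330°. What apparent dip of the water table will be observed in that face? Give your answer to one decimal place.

Two edge vectors: Outcrop 1→Outcrop 2 = (79, -95, -83.3), Outcrop 1→Outcrop 3 = (390, -188, -274.5).
Normal n = (Outcrop 1→Outcrop 2) × (Outcrop 1→Outcrop 3) = (10417.1, -10801.5, 22198).
So ∂z/∂x = −n_x/n_z = −0.46928 and ∂z/∂y = −n_y/n_z = 0.48660.
Unit vector along 330° is (sin 330°, cos 330°) = (-0.5000, 0.8660).
Slope in that direction = a·(-0.5000) + b·(0.8660) = 0.65605.
Apparent dip = arctan|0.65605| = 33.3° (true dip is 34.1°, so apparent ≤ true as expected).

33.3°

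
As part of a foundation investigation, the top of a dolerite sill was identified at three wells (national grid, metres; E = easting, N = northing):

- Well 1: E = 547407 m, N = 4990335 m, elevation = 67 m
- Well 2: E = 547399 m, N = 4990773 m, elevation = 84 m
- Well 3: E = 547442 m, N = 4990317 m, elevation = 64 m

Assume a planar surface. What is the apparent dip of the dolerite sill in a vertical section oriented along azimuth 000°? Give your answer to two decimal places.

Two edge vectors: Well 1→Well 2 = (-8, 438, 17), Well 1→Well 3 = (35, -18, -3).
Normal n = (Well 1→Well 2) × (Well 1→Well 3) = (-1008, 571, -15186).
So ∂z/∂E = −n_x/n_z = −0.06638 and ∂z/∂N = −n_y/n_z = 0.03760.
Unit vector along 000° is (sin 0°, cos 0°) = (0.0000, 1.0000).
Slope in that direction = a·(0.0000) + b·(1.0000) = 0.03760.
Apparent dip = arctan|0.03760| = 2.15° (true dip is 4.4°, so apparent ≤ true as expected).

2.15°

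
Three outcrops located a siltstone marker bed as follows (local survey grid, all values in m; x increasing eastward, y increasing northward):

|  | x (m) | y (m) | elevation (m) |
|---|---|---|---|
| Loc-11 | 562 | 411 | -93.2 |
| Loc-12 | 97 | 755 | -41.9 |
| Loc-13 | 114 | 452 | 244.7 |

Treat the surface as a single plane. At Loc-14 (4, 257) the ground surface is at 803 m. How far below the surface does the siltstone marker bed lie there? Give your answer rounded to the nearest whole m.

272 m

Two edge vectors: Loc-11→Loc-12 = (-465, 344, 51.3), Loc-11→Loc-13 = (-448, 41, 337.9).
Normal n = (Loc-11→Loc-12) × (Loc-11→Loc-13) = (114134.3, 134141.1, 135047).
So ∂z/∂x = −n_x/n_z = −0.84515 and ∂z/∂y = −n_y/n_z = −0.99329.
Intercept c from Loc-11: -93.2 + 474.97 + 408.24 = 790.01.
At (4, 257): z_contact = −3.4 − 255.3 + 790.01 = 531.4 m.
Depth below ground = 803 − 531.4 = 272 m.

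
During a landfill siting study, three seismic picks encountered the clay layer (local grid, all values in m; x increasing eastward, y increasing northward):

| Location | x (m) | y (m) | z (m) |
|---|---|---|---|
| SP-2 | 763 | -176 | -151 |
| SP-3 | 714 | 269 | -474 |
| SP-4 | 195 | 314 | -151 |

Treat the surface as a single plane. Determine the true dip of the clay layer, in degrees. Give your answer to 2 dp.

46.65°

Two edge vectors: SP-2→SP-3 = (-49, 445, -323), SP-2→SP-4 = (-568, 490, 0).
Normal n = (SP-2→SP-3) × (SP-2→SP-4) = (158270, 183464, 228750).
So ∂z/∂x = −n_x/n_z = −0.69189 and ∂z/∂y = −n_y/n_z = −0.80203.
Gradient magnitude |∇z| = √(a² + b²) = √(0.47871 + 0.64325) = 1.05923.
True dip = arctan(1.05923) = 46.65°, dipping toward NE (azimuth ≈ 041°).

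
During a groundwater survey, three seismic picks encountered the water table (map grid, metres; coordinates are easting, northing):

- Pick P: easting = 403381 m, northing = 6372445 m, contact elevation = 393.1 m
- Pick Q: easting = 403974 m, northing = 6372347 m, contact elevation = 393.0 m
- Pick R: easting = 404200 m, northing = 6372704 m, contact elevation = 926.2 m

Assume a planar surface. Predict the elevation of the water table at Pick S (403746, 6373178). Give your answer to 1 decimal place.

1465.8 m

Two edge vectors: Pick P→Pick Q = (593, -98, -0.1), Pick P→Pick R = (819, 259, 533.1).
Normal n = (Pick P→Pick Q) × (Pick P→Pick R) = (-52217.9, -316210.2, 233849).
So ∂z/∂easting = −n_x/n_z = 0.223297512 and ∂z/∂northing = −n_y/n_z = 1.352198213.
Intercept c from Pick P: 393.1 − 90073.97 − 8616808.74 = −8706489.62.
At (403746, 6373178): z = 90155.5 + 8617799.9 − 8706489.62 = 1465.8 m.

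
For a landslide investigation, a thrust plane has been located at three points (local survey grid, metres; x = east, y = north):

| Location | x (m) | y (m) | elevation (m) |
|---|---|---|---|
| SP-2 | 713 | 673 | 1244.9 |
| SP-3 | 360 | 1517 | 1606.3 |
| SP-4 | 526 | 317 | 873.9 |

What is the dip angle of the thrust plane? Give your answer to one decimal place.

43.7°

Two edge vectors: SP-2→SP-3 = (-353, 844, 361.4), SP-2→SP-4 = (-187, -356, -371).
Normal n = (SP-2→SP-3) × (SP-2→SP-4) = (-184465.6, -198544.8, 283496).
So ∂z/∂x = −n_x/n_z = 0.65068 and ∂z/∂y = −n_y/n_z = 0.70034.
Gradient magnitude |∇z| = √(a² + b²) = √(0.42339 + 0.49048) = 0.95596.
True dip = arctan(0.95596) = 43.7°, dipping toward SW (azimuth ≈ 223°).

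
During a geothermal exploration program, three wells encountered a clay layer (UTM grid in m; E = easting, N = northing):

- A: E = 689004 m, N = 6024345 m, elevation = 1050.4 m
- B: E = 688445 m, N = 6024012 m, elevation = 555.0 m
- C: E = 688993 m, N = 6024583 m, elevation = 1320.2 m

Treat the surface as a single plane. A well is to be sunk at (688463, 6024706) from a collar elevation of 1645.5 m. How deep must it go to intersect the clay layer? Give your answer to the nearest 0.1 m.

293.5 m

Two edge vectors: A→B = (-559, -333, -495.4), A→C = (-11, 238, 269.8).
Normal n = (A→B) × (A→C) = (28061.8, 156267.6, -136705).
So ∂z/∂E = −n_x/n_z = 0.205272667 and ∂z/∂N = −n_y/n_z = 1.143100838.
Intercept c from A: 1050.4 − 141433.69 − 6886433.82 = −7026817.10.
At (688463, 6024706): z_contact = 141322.64 + 6886846.47 − 7026817.10 = 1352.01 m.
Depth below ground = 1645.5 − 1352.01 = 293.5 m.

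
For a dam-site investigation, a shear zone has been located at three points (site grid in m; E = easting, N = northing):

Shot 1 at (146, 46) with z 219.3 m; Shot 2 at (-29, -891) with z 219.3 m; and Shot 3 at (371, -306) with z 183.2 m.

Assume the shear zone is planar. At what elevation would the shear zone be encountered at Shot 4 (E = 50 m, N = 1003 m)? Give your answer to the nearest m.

Let the plane be z = a·E + b·N + c.
Shot 2−Shot 1: −175a − 937b = 0;  Shot 3−Shot 1: 225a − 352b = −36.1.
Solving gives a = −0.12417, b = 0.02319.
Then c = 219.3 − a·146 − b·46 = 236.36.
At (50, 1003): z = −6.2 + 23.3 + 236.36 = 253.4 m.

253 m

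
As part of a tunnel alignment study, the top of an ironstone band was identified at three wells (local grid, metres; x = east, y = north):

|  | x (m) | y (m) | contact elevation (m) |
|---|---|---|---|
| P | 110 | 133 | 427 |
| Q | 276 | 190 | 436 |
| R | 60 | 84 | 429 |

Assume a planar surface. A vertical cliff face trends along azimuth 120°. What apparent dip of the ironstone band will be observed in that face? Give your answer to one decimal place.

9.4°

Two edge vectors: P→Q = (166, 57, 9), P→R = (-50, -49, 2).
Normal n = (P→Q) × (P→R) = (555, -782, -5284).
So ∂z/∂x = −n_x/n_z = 0.10503 and ∂z/∂y = −n_y/n_z = −0.14799.
Unit vector along 120° is (sin 120°, cos 120°) = (0.8660, -0.5000).
Slope in that direction = a·(0.8660) + b·(-0.5000) = 0.16496.
Apparent dip = arctan|0.16496| = 9.4° (true dip is 10.3°, so apparent ≤ true as expected).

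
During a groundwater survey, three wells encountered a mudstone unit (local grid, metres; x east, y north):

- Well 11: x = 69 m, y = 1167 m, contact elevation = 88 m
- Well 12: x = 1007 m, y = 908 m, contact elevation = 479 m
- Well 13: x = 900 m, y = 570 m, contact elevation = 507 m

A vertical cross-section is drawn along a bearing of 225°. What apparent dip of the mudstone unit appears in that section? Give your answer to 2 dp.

Let the plane be z = a·x + b·y + c.
Well 12−Well 11: 938a − 259b = 391;  Well 13−Well 11: 831a − 597b = 419.
Solving gives a = 0.36230, b = −0.19753.
Unit vector along 225° is (sin 225°, cos 225°) = (-0.7071, -0.7071).
Slope in that direction = a·(-0.7071) + b·(-0.7071) = −0.11651.
Apparent dip = arctan|0.11651| = 6.65° (true dip is 22.4°, so apparent ≤ true as expected).

6.65°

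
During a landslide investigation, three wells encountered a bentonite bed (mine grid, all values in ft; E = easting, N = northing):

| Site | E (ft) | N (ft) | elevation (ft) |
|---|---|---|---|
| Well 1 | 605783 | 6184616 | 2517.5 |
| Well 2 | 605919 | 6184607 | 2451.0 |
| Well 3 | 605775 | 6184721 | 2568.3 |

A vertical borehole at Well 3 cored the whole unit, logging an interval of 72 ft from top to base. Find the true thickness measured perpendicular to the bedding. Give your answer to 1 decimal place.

Let the plane be z = a·E + b·N + c.
Well 2−Well 1: 136a − 9b = −66.5;  Well 3−Well 1: −8a + 105b = 50.8.
Solving gives a = −0.45927, b = 0.44882.
|∇z| = √(a²+b²) = 0.64216, so dip δ = arctan(0.64216) = 32.71°.
True thickness = vertical thickness × cos δ = 72 × cos 32.71° = 60.6 ft.

60.6 ft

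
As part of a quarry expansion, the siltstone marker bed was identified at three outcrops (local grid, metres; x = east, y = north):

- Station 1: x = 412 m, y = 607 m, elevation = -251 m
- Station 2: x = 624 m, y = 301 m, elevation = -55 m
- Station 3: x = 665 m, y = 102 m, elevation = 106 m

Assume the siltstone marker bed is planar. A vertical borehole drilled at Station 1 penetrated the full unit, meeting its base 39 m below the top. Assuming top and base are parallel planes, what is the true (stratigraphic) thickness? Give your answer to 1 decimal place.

28.3 m

Let the plane be z = a·x + b·y + c.
Station 2−Station 1: 212a − 306b = 196;  Station 3−Station 1: 253a − 505b = 357.
Solving gives a = −0.34620, b = −0.88037.
|∇z| = √(a²+b²) = 0.94600, so dip δ = arctan(0.94600) = 43.41°.
True thickness = vertical thickness × cos δ = 39 × cos 43.41° = 28.3 m.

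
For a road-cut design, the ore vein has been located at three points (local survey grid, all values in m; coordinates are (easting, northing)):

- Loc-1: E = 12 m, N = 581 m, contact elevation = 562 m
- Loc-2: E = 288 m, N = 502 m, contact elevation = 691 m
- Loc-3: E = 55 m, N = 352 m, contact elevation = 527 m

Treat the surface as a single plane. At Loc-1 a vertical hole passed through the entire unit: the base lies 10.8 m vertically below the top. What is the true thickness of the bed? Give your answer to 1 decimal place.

9.3 m

Let the plane be z = a·E + b·N + c.
Loc-2−Loc-1: 276a − 79b = 129;  Loc-3−Loc-1: 43a − 229b = −35.
Solving gives a = 0.54017, b = 0.25427.
|∇z| = √(a²+b²) = 0.59702, so dip δ = arctan(0.59702) = 30.84°.
True thickness = vertical thickness × cos δ = 10.8 × cos 30.84° = 9.3 m.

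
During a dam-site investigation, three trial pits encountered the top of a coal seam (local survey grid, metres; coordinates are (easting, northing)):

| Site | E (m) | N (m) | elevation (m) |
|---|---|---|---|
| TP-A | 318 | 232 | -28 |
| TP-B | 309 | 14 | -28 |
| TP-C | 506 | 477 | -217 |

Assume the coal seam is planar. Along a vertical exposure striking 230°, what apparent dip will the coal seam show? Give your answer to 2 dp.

38.16°

Two edge vectors: TP-A→TP-B = (-9, -218, 0), TP-A→TP-C = (188, 245, -189).
Normal n = (TP-A→TP-B) × (TP-A→TP-C) = (41202, -1701, 38779).
So ∂z/∂E = −n_x/n_z = −1.06248 and ∂z/∂N = −n_y/n_z = 0.04386.
Unit vector along 230° is (sin 230°, cos 230°) = (-0.7660, -0.6428).
Slope in that direction = a·(-0.7660) + b·(-0.6428) = 0.78571.
Apparent dip = arctan|0.78571| = 38.16° (true dip is 46.8°, so apparent ≤ true as expected).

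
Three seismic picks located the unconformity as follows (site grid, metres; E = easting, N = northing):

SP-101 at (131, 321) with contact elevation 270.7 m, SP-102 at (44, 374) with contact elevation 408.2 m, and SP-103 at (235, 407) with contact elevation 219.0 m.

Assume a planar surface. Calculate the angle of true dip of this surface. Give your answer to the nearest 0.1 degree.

53.5°

Two edge vectors: SP-101→SP-102 = (-87, 53, 137.5), SP-101→SP-103 = (104, 86, -51.7).
Normal n = (SP-101→SP-102) × (SP-101→SP-103) = (-14565.1, 9802.1, -12994).
So ∂z/∂E = −n_x/n_z = −1.12091 and ∂z/∂N = −n_y/n_z = 0.75436.
Gradient magnitude |∇z| = √(a² + b²) = √(1.25644 + 0.56905) = 1.35111.
True dip = arctan(1.35111) = 53.5°, dipping toward SE (azimuth ≈ 124°).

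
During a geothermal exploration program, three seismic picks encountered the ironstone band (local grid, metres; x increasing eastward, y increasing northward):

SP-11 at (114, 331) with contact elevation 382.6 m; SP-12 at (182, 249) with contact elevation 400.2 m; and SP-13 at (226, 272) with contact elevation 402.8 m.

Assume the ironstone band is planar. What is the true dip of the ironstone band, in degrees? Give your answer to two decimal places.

Let the plane be z = a·x + b·y + c.
SP-12−SP-11: 68a − 82b = 17.6;  SP-13−SP-11: 112a − 59b = 20.2.
Solving gives a = 0.11949, b = −0.11555.
Gradient magnitude |∇z| = √(a² + b²) = √(0.01428 + 0.01335) = 0.16622.
True dip = arctan(0.16622) = 9.44°, dipping toward NW (azimuth ≈ 314°).

9.44°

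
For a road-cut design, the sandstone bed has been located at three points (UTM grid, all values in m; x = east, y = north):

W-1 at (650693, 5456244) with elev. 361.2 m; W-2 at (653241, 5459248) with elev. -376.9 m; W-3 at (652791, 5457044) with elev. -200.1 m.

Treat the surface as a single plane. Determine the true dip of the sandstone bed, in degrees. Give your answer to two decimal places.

14.49°

Two edge vectors: W-1→W-2 = (2548, 3004, -738.1), W-1→W-3 = (2098, 800, -561.3).
Normal n = (W-1→W-2) × (W-1→W-3) = (-1095665.2, -118341.4, -4263992).
So ∂z/∂x = −n_x/n_z = −0.25696 and ∂z/∂y = −n_y/n_z = −0.02775.
Gradient magnitude |∇z| = √(a² + b²) = √(0.06603 + 0.00077) = 0.25845.
True dip = arctan(0.25845) = 14.49°, dipping toward E (azimuth ≈ 084°).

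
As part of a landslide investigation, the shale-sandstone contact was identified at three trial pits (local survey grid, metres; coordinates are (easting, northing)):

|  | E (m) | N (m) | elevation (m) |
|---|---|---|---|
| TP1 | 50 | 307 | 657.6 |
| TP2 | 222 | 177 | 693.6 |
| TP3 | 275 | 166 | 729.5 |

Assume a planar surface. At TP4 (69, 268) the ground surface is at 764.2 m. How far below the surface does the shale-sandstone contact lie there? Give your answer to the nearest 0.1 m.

Let the plane be z = a·E + b·N + c.
TP2−TP1: 172a − 130b = 36;  TP3−TP1: 225a − 141b = 71.9.
Solving gives a = 0.85454, b = 0.85370.
Then c = 657.6 − a·50 − b·307 = 352.79.
At (69, 268): z_contact = 58.96 + 228.79 + 352.79 = 640.54 m.
Depth below ground = 764.2 − 640.54 = 123.7 m.

123.7 m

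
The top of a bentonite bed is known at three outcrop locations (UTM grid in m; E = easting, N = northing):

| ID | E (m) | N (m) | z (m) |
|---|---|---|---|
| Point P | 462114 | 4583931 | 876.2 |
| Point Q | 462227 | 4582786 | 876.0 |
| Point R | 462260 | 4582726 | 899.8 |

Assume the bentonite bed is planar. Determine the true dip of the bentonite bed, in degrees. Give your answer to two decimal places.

41.46°

Two edge vectors: Point P→Point Q = (113, -1145, -0.2), Point P→Point R = (146, -1205, 23.6).
Normal n = (Point P→Point Q) × (Point P→Point R) = (-27263, -2696, 31005).
So ∂z/∂E = −n_x/n_z = 0.87931 and ∂z/∂N = −n_y/n_z = 0.08695.
Gradient magnitude |∇z| = √(a² + b²) = √(0.77319 + 0.00756) = 0.88360.
True dip = arctan(0.88360) = 41.46°, dipping toward W (azimuth ≈ 264°).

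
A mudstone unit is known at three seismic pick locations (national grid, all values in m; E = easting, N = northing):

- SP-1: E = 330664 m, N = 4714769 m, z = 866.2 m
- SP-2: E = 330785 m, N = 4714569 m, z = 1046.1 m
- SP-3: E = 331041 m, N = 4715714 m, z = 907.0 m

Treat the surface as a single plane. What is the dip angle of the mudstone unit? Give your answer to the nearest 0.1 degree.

44.9°

Let the plane be z = a·E + b·N + c.
SP-2−SP-1: 121a − 200b = 179.9;  SP-3−SP-1: 377a + 945b = 40.8.
Solving gives a = 0.93897, b = −0.33142.
Gradient magnitude |∇z| = √(a² + b²) = √(0.88167 + 0.10984) = 0.99575.
True dip = arctan(0.99575) = 44.9°, dipping toward WNW (azimuth ≈ 289°).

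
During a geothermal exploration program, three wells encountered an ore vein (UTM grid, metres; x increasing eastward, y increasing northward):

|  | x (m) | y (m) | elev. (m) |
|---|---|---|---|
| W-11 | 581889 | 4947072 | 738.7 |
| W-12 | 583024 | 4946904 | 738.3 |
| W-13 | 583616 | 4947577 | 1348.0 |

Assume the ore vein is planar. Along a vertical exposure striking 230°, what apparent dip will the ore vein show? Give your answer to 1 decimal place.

31.2°

Let the plane be z = a·x + b·y + c.
W-12−W-11: 1135a − 168b = −0.4;  W-13−W-11: 1727a + 505b = 609.3.
Solving gives a = 0.11834, b = 0.80185.
Unit vector along 230° is (sin 230°, cos 230°) = (-0.7660, -0.6428).
Slope in that direction = a·(-0.7660) + b·(-0.6428) = −0.60607.
Apparent dip = arctan|0.60607| = 31.2° (true dip is 39.0°, so apparent ≤ true as expected).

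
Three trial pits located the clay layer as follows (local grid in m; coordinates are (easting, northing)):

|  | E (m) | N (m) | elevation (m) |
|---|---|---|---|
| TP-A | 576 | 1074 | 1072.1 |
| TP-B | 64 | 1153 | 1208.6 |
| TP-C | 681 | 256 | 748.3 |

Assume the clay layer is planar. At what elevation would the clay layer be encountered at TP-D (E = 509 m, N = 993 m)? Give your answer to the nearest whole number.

1056 m

Let the plane be z = a·E + b·N + c.
TP-B−TP-A: −512a + 79b = 136.5;  TP-C−TP-A: 105a − 818b = −323.8.
Solving gives a = −0.20968, b = 0.36893.
Then c = 1072.1 − a·576 − b·1074 = 796.64.
At (509, 993): z = −106.7 + 366.3 + 796.64 = 1056.3 m.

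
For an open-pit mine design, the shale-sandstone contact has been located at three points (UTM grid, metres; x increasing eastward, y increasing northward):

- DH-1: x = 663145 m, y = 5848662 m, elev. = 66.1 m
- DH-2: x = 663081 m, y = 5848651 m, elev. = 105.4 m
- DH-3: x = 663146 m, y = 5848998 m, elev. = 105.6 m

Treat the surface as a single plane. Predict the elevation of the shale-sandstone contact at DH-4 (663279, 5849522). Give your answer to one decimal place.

83.8 m

Two edge vectors: DH-1→DH-2 = (-64, -11, 39.3), DH-1→DH-3 = (1, 336, 39.5).
Normal n = (DH-1→DH-2) × (DH-1→DH-3) = (-13639.3, 2567.3, -21493).
So ∂z/∂x = −n_x/n_z = −0.634592658 and ∂z/∂y = −n_y/n_z = 0.119448192.
Intercept c from DH-1: 66.1 + 420826.95 − 698612.10 = −277719.06.
At (663279, 5849522): z = −420912.0 + 698714.8 − 277719.06 = 83.8 m.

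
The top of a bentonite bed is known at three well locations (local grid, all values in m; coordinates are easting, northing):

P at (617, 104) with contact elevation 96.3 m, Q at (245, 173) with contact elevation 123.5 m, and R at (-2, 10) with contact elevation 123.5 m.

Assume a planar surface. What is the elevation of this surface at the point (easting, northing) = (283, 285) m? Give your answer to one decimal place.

131.0 m

Two edge vectors: P→Q = (-372, 69, 27.2), P→R = (-619, -94, 27.2).
Normal n = (P→Q) × (P→R) = (4433.6, -6718.4, 77679).
So ∂z/∂easting = −n_x/n_z = −0.05708 and ∂z/∂northing = −n_y/n_z = 0.08649.
Intercept c from P: 96.3 + 35.22 − 8.99 = 122.52.
At (283, 285): z = −16.2 + 24.6 + 122.52 = 131.0 m.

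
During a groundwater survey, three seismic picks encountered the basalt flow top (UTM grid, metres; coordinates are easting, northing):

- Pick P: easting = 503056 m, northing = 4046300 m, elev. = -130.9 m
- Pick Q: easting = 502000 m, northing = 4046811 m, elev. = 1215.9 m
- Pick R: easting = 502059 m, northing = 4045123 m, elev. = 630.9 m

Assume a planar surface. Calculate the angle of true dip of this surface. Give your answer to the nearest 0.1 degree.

Two edge vectors: Pick P→Pick Q = (-1056, 511, 1346.8), Pick P→Pick R = (-997, -1177, 761.8).
Normal n = (Pick P→Pick Q) × (Pick P→Pick R) = (1974463.4, -538298.8, 1752379).
So ∂z/∂easting = −n_x/n_z = −1.12673 and ∂z/∂northing = −n_y/n_z = 0.30718.
Gradient magnitude |∇z| = √(a² + b²) = √(1.26953 + 0.09436) = 1.16786.
True dip = arctan(1.16786) = 49.4°, dipping toward ESE (azimuth ≈ 105°).

49.4°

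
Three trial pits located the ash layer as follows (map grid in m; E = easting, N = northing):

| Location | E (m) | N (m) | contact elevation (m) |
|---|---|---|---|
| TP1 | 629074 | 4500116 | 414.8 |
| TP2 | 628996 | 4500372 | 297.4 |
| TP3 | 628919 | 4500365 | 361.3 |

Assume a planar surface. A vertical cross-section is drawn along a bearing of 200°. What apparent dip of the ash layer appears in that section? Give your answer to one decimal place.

42.4°

Two edge vectors: TP1→TP2 = (-78, 256, -117.4), TP1→TP3 = (-155, 249, -53.5).
Normal n = (TP1→TP2) × (TP1→TP3) = (15536.6, 14024, 20258).
So ∂z/∂E = −n_x/n_z = −0.76694 and ∂z/∂N = −n_y/n_z = −0.69227.
Unit vector along 200° is (sin 200°, cos 200°) = (-0.3420, -0.9397).
Slope in that direction = a·(-0.3420) + b·(-0.9397) = 0.91283.
Apparent dip = arctan|0.91283| = 42.4° (true dip is 45.9°, so apparent ≤ true as expected).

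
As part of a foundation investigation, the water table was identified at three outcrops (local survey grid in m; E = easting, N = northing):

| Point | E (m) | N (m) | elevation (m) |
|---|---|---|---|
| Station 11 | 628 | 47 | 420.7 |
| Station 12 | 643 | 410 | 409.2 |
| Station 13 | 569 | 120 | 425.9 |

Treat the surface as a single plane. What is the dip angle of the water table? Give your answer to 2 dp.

7.07°

Two edge vectors: Station 11→Station 12 = (15, 363, -11.5), Station 11→Station 13 = (-59, 73, 5.2).
Normal n = (Station 11→Station 12) × (Station 11→Station 13) = (2727.1, 600.5, 22512).
So ∂z/∂E = −n_x/n_z = −0.12114 and ∂z/∂N = −n_y/n_z = −0.02667.
Gradient magnitude |∇z| = √(a² + b²) = √(0.01467 + 0.00071) = 0.12404.
True dip = arctan(0.12404) = 7.07°, dipping toward ENE (azimuth ≈ 078°).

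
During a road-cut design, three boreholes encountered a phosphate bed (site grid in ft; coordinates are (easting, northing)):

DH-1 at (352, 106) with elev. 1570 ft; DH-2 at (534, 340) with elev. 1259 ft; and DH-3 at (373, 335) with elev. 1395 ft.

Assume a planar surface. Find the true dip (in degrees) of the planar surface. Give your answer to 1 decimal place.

47.0°

Let the plane be z = a·E + b·N + c.
DH-2−DH-1: 182a + 234b = −311;  DH-3−DH-1: 21a + 229b = −175.
Solving gives a = −0.82333, b = −0.68869.
Gradient magnitude |∇z| = √(a² + b²) = √(0.67788 + 0.47429) = 1.07339.
True dip = arctan(1.07339) = 47.0°, dipping toward NE (azimuth ≈ 050°).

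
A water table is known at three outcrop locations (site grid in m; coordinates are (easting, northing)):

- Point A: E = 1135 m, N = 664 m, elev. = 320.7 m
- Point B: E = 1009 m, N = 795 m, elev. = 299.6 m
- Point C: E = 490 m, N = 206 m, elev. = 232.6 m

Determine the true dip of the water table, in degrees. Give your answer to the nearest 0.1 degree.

8.5°

Let the plane be z = a·E + b·N + c.
Point B−Point A: −126a + 131b = −21.1;  Point C−Point A: −645a − 458b = −88.1.
Solving gives a = 0.14912, b = −0.01764.
Gradient magnitude |∇z| = √(a² + b²) = √(0.02224 + 0.00031) = 0.15016.
True dip = arctan(0.15016) = 8.5°, dipping toward W (azimuth ≈ 277°).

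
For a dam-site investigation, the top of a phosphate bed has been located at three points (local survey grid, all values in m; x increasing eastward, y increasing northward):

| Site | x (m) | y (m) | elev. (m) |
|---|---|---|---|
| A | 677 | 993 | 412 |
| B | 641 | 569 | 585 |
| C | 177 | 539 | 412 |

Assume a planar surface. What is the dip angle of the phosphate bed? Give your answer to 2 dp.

Let the plane be z = a·x + b·y + c.
B−A: −36a − 424b = 173;  C−A: −500a − 454b = 0.
Solving gives a = 0.40143, b = −0.44210.
Gradient magnitude |∇z| = √(a² + b²) = √(0.16115 + 0.19545) = 0.59716.
True dip = arctan(0.59716) = 30.84°, dipping toward NW (azimuth ≈ 318°).

30.84°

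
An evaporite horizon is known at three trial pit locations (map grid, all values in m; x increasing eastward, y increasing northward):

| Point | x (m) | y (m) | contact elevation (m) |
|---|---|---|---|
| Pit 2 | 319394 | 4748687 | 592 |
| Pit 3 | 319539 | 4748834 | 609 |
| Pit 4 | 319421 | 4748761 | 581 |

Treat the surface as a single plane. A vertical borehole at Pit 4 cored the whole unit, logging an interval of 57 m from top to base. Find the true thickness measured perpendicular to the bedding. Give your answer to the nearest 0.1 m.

50.5 m

Two edge vectors: Pit 2→Pit 3 = (145, 147, 17), Pit 2→Pit 4 = (27, 74, -11).
Normal n = (Pit 2→Pit 3) × (Pit 2→Pit 4) = (-2875, 2054, 6761).
So ∂z/∂x = −n_x/n_z = 0.42523 and ∂z/∂y = −n_y/n_z = −0.30380.
|∇z| = √(a²+b²) = 0.52261, so dip δ = arctan(0.52261) = 27.59°.
True thickness = vertical thickness × cos δ = 57 × cos 27.59° = 50.5 m.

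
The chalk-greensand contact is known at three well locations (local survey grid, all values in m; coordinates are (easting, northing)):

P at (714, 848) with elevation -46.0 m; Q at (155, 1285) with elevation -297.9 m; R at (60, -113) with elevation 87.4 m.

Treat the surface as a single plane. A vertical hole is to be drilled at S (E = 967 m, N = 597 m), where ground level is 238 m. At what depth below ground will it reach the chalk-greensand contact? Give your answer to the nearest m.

155 m

Two edge vectors: P→Q = (-559, 437, -251.9), P→R = (-654, -961, 133.4).
Normal n = (P→Q) × (P→R) = (-183780.1, 239313.2, 822997).
So ∂z/∂E = −n_x/n_z = 0.22331 and ∂z/∂N = −n_y/n_z = −0.29078.
Intercept c from P: -46 − 159.44 + 246.58 = 41.14.
At (967, 597): z_contact = 215.9 − 173.6 + 41.14 = 83.5 m.
Depth below ground = 238 − 83.5 = 155 m.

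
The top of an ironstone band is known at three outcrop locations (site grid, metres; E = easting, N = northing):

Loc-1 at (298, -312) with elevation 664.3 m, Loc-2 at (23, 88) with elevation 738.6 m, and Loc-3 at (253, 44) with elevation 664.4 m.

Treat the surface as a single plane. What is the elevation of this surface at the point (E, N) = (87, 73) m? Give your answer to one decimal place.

Let the plane be z = a·E + b·N + c.
Loc-2−Loc-1: −275a + 400b = 74.3;  Loc-3−Loc-1: −45a + 356b = 0.1.
Solving gives a = −0.33055, b = −0.04150.
Then c = 664.3 − a·298 − b·-312 = 749.85.
At (87, 73): z = −28.8 − 3.0 + 749.85 = 718.1 m.

718.1 m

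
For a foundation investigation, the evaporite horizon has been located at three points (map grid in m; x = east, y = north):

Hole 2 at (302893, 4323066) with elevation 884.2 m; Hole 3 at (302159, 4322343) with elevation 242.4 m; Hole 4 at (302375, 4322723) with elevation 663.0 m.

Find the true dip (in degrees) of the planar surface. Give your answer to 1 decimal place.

Let the plane be z = a·x + b·y + c.
Hole 3−Hole 2: −734a − 723b = −641.8;  Hole 4−Hole 2: −518a − 343b = −221.2.
Solving gives a = −0.49050, b = 1.38565.
Gradient magnitude |∇z| = √(a² + b²) = √(0.24059 + 1.92003) = 1.46991.
True dip = arctan(1.46991) = 55.8°, dipping toward SSE (azimuth ≈ 161°).

55.8°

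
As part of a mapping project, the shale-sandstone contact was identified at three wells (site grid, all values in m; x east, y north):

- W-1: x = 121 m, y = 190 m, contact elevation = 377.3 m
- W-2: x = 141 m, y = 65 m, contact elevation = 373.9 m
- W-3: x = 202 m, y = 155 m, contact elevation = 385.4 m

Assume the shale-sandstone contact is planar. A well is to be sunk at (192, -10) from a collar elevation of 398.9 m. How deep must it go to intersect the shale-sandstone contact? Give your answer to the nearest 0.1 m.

22.4 m

Two edge vectors: W-1→W-2 = (20, -125, -3.4), W-1→W-3 = (81, -35, 8.1).
Normal n = (W-1→W-2) × (W-1→W-3) = (-1131.5, -437.4, 9425).
So ∂z/∂x = −n_x/n_z = 0.12005 and ∂z/∂y = −n_y/n_z = 0.04641.
Intercept c from W-1: 377.3 − 14.53 − 8.82 = 353.96.
At (192, -10): z_contact = 23.05 − 0.46 + 353.96 = 376.54 m.
Depth below ground = 398.9 − 376.54 = 22.4 m.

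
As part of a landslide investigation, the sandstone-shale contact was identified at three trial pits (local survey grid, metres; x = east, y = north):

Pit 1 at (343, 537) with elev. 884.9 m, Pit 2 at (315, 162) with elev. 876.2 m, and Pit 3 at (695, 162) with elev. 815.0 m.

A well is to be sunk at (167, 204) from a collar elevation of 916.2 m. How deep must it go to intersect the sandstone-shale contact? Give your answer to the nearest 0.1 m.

14.7 m

Let the plane be z = a·x + b·y + c.
Pit 2−Pit 1: −28a − 375b = −8.7;  Pit 3−Pit 1: 352a − 375b = −69.9.
Solving gives a = −0.16105, b = 0.03523.
Then c = 884.9 − a·343 − b·537 = 921.23.
At (167, 204): z_contact = −26.90 + 7.19 + 921.23 = 901.52 m.
Depth below ground = 916.2 − 901.52 = 14.7 m.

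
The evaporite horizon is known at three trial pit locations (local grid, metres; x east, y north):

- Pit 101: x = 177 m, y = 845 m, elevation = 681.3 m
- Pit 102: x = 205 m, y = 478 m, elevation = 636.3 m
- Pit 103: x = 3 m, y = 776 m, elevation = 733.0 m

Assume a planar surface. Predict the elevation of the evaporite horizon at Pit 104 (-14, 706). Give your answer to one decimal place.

Let the plane be z = a·x + b·y + c.
Pit 102−Pit 101: 28a − 367b = −45;  Pit 103−Pit 101: −174a − 69b = 51.7.
Solving gives a = −0.33560, b = 0.09701.
Then c = 681.3 − a·177 − b·845 = 658.73.
At (-14, 706): z = 4.7 + 68.5 + 658.73 = 731.9 m.

731.9 m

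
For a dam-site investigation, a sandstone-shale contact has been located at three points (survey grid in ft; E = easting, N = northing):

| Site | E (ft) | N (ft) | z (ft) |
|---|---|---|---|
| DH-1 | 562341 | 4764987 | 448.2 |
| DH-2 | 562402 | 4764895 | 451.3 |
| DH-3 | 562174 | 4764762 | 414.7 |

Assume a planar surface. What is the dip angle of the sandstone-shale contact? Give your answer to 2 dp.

Let the plane be z = a·E + b·N + c.
DH-2−DH-1: 61a − 92b = 3.1;  DH-3−DH-1: −167a − 225b = −33.5.
Solving gives a = 0.12993, b = 0.05245.
Gradient magnitude |∇z| = √(a² + b²) = √(0.01688 + 0.00275) = 0.14012.
True dip = arctan(0.14012) = 7.98°, dipping toward WSW (azimuth ≈ 248°).

7.98°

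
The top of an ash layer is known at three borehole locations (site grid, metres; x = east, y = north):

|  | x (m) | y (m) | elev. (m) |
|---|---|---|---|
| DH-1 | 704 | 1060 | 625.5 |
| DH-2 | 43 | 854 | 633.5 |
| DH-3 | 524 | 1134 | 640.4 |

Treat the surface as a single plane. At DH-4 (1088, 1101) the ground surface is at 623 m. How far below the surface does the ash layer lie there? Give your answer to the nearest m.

Let the plane be z = a·x + b·y + c.
DH-2−DH-1: −661a − 206b = 8;  DH-3−DH-1: −180a + 74b = 14.9.
Solving gives a = −0.04258, b = 0.09778.
Then c = 625.5 − a·704 − b·1060 = 551.82.
At (1088, 1101): z_contact = −46.3 + 107.7 + 551.82 = 613.2 m.
Depth below ground = 623 − 613.2 = 10 m.

10 m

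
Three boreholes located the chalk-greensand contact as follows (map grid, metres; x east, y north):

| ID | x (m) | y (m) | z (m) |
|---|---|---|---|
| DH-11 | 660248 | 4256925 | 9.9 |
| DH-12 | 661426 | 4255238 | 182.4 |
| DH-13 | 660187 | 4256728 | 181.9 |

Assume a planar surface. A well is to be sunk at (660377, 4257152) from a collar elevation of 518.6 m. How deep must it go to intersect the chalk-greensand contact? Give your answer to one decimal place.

Two edge vectors: DH-11→DH-12 = (1178, -1687, 172.5), DH-11→DH-13 = (-61, -197, 172).
Normal n = (DH-11→DH-12) × (DH-11→DH-13) = (-256181.5, -213138.5, -334973).
So ∂z/∂x = −n_x/n_z = −0.764782535 and ∂z/∂y = −n_y/n_z = −0.636285611.
Intercept c from DH-11: 9.9 + 504946.14 + 2708620.12 = 3213576.16.
At (660377, 4257152): z_contact = −505044.80 − 2708764.56 + 3213576.16 = -233.19 m.
Depth below ground = 518.6 − (-233.19) = 751.8 m.

751.8 m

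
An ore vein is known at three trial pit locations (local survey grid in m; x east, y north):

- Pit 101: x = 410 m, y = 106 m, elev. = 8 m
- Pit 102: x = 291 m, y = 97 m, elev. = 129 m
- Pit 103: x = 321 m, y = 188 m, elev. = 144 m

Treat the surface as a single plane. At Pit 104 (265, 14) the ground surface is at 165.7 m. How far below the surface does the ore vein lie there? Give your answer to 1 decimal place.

51.8 m

Two edge vectors: Pit 101→Pit 102 = (-119, -9, 121), Pit 101→Pit 103 = (-89, 82, 136).
Normal n = (Pit 101→Pit 102) × (Pit 101→Pit 103) = (-11146, 5415, -10559).
So ∂z/∂x = −n_x/n_z = −1.05559 and ∂z/∂y = −n_y/n_z = 0.51283.
Intercept c from Pit 101: 8 + 432.79 − 54.36 = 386.43.
At (265, 14): z_contact = −279.73 + 7.18 + 386.43 = 113.88 m.
Depth below ground = 165.7 − 113.88 = 51.8 m.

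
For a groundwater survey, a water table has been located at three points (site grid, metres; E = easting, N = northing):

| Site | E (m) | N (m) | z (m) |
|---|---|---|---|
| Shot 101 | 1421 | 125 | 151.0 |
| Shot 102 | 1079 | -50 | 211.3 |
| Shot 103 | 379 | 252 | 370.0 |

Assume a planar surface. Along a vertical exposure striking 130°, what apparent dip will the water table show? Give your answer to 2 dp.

Let the plane be z = a·E + b·N + c.
Shot 102−Shot 101: −342a − 175b = 60.3;  Shot 103−Shot 101: −1042a + 127b = 219.
Solving gives a = −0.20366, b = 0.05344.
Unit vector along 130° is (sin 130°, cos 130°) = (0.7660, -0.6428).
Slope in that direction = a·(0.7660) + b·(-0.6428) = −0.19036.
Apparent dip = arctan|0.19036| = 10.78° (true dip is 11.9°, so apparent ≤ true as expected).

10.78°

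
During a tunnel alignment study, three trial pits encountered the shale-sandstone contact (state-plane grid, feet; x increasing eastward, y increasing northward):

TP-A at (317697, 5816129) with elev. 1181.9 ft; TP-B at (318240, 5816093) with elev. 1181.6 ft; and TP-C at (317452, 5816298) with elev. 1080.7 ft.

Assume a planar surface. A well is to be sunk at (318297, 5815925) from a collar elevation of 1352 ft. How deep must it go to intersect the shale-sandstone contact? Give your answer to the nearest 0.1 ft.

61.5 ft

Let the plane be z = a·x + b·y + c.
TP-B−TP-A: 543a − 36b = −0.3;  TP-C−TP-A: −245a + 169b = −101.2.
Solving gives a = −0.044533256, b = −0.663376614.
Then c = 1181.9 − a·317697 − b·5816129 = 3873613.94.
At (318297, 5815925): z_contact = −14174.80 − 3858148.63 + 3873613.94 = 1290.51 ft.
Depth below ground = 1352 − 1290.51 = 61.5 ft.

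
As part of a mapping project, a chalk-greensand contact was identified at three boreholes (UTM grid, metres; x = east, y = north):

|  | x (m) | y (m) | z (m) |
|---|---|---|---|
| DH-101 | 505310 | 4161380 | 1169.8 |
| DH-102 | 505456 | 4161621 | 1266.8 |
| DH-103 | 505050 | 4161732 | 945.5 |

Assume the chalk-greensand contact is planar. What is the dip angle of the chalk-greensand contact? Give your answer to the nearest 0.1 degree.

37.8°

Two edge vectors: DH-101→DH-102 = (146, 241, 97), DH-101→DH-103 = (-260, 352, -224.3).
Normal n = (DH-101→DH-102) × (DH-101→DH-103) = (-88200.3, 7527.8, 114052).
So ∂z/∂x = −n_x/n_z = 0.77333 and ∂z/∂y = −n_y/n_z = −0.06600.
Gradient magnitude |∇z| = √(a² + b²) = √(0.59805 + 0.00436) = 0.77615.
True dip = arctan(0.77615) = 37.8°, dipping toward W (azimuth ≈ 275°).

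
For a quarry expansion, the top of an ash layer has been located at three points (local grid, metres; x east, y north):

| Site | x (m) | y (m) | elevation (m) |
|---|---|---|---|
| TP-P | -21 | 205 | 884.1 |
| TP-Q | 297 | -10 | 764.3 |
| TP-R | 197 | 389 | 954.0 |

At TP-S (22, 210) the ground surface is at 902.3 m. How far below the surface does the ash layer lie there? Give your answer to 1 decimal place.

Two edge vectors: TP-P→TP-Q = (318, -215, -119.8), TP-P→TP-R = (218, 184, 69.9).
Normal n = (TP-P→TP-Q) × (TP-P→TP-R) = (7014.7, -48344.6, 105382).
So ∂z/∂x = −n_x/n_z = −0.06656 and ∂z/∂y = −n_y/n_z = 0.45876.
Intercept c from TP-P: 884.1 − 1.40 − 94.04 = 788.66.
At (22, 210): z_contact = −1.46 + 96.34 + 788.66 = 883.53 m.
Depth below ground = 902.3 − 883.53 = 18.8 m.

18.8 m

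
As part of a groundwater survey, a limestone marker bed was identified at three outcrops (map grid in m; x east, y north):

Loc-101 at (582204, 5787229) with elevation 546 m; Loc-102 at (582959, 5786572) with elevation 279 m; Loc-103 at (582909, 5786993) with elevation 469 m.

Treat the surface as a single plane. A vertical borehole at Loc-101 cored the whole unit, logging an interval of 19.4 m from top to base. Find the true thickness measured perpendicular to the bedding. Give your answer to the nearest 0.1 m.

Let the plane be z = a·x + b·y + c.
Loc-102−Loc-101: 755a − 657b = −267;  Loc-103−Loc-101: 705a − 236b = −77.
Solving gives a = 0.04359, b = 0.45648.
|∇z| = √(a²+b²) = 0.45856, so dip δ = arctan(0.45856) = 24.63°.
True thickness = vertical thickness × cos δ = 19.4 × cos 24.63° = 17.6 m.

17.6 m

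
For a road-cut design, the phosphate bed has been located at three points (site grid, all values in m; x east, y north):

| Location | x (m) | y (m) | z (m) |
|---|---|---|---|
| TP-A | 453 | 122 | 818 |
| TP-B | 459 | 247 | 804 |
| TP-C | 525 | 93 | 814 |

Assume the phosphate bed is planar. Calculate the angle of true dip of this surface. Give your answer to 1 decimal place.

Let the plane be z = a·x + b·y + c.
TP-B−TP-A: 6a + 125b = −14;  TP-C−TP-A: 72a − 29b = −4.
Solving gives a = −0.09876, b = −0.10726.
Gradient magnitude |∇z| = √(a² + b²) = √(0.00975 + 0.01150) = 0.14580.
True dip = arctan(0.14580) = 8.3°, dipping toward NE (azimuth ≈ 043°).

8.3°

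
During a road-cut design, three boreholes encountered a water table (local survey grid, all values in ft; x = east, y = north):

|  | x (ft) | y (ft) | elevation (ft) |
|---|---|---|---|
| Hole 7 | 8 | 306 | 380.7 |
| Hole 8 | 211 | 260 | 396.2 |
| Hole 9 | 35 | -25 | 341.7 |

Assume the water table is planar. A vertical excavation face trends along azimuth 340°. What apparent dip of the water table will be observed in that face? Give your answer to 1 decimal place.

Let the plane be z = a·x + b·y + c.
Hole 8−Hole 7: 203a − 46b = 15.5;  Hole 9−Hole 7: 27a − 331b = −39.
Solving gives a = 0.10499, b = 0.12639.
Unit vector along 340° is (sin 340°, cos 340°) = (-0.3420, 0.9397).
Slope in that direction = a·(-0.3420) + b·(0.9397) = 0.08286.
Apparent dip = arctan|0.08286| = 4.7° (true dip is 9.3°, so apparent ≤ true as expected).

4.7°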